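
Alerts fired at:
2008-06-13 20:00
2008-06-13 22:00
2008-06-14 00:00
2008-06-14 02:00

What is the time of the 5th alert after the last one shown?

Gaps: 2, 2, 2 hours — each event is 2 hours after the previous one.
2008-06-14 02:00 + 2 h = 2008-06-14 04:00.
2008-06-14 04:00 + 2 h = 2008-06-14 06:00.
2008-06-14 06:00 + 2 h = 2008-06-14 08:00.
2008-06-14 08:00 + 2 h = 2008-06-14 10:00.
2008-06-14 10:00 + 2 h = 2008-06-14 12:00.

2008-06-14 12:00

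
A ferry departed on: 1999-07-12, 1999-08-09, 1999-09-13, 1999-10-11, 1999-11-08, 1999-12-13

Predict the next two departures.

All dates are Mondays, 28, 35, 28, 28, 35 days apart.
Specifically, the 2nd Monday of each month.
January 2000 — 2nd Monday is 2000-01-10.
February 2000 — 2nd Monday is 2000-02-14.

2000-01-10, 2000-02-14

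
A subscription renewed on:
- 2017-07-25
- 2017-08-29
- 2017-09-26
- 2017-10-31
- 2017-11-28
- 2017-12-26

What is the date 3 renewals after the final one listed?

All Tuesdays; the gaps (35, 28, 35, 28, 28) vary with month length.
This is the last Tuesday of each month.
Last Tuesday of January 2018: 2018-01-30.
February 2018 ends with Tuesday 2018-02-27.
March 2018 ends with Tuesday 2018-03-27.

2018-03-27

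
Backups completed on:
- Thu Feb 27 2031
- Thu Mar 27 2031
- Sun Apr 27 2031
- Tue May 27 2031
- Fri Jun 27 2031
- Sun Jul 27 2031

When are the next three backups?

Wed Aug 27 2031, Sat Sep 27 2031, Mon Oct 27 2031

Each date is the 27th; the gaps (28, 31, 30, 31, 30) track the month lengths.
The rule is the 27th of each month.
August 2031: Wed Aug 27 2031.
Next: September 2031 → Sat Sep 27 2031.
October 2031: Mon Oct 27 2031.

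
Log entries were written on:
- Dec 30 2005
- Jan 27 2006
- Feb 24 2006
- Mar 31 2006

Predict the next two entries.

All Fridays; the gaps (28, 28, 35) vary with month length.
This is the last Friday of each month.
Last Friday of April 2006: Apr 28 2006.
Last Friday of May 2006: May 26 2006.

Apr 28 2006, May 26 2006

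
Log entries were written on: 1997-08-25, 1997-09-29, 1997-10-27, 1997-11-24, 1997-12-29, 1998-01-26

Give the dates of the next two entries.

All Mondays; the gaps (35, 28, 28, 35, 28) vary with month length.
This is the last Monday of each month.
Last Monday of February 1998: 1998-02-23.
March 1998 ends with Monday 1998-03-30.

1998-02-23, 1998-03-30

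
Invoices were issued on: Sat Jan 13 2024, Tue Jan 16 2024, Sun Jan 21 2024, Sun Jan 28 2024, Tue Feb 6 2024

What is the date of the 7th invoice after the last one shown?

Gaps: 3, 5, 7, 9 days — each gap is 2 larger than the previous one.
Next gap: 11 days. Tue Feb 6 2024 + 11 days = Sat Feb 17 2024.
Next gap: 13 days. Sat Feb 17 2024 + 13 days = Fri Mar 1 2024.
Next gap: 15 days. Fri Mar 1 2024 + 15 days = Sat Mar 16 2024.
Next gap: 17 days. Sat Mar 16 2024 + 17 days = Tue Apr 2 2024.
Next gap: 19 days. Tue Apr 2 2024 + 19 days = Sun Apr 21 2024.
Next gap: 21 days. Sun Apr 21 2024 + 21 days = Sun May 12 2024.
Next gap: 23 days. Sun May 12 2024 + 23 days = Tue Jun 4 2024.

Tue Jun 4 2024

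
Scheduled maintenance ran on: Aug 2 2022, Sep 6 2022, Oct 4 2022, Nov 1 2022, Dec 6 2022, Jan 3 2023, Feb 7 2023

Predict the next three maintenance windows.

These are Tuesdays at 28- or 35-day spacing (35, 28, 28, 35, 28, 35).
The pattern: 1st Tuesday of the month.
March 2023 — 1st Tuesday is Mar 7 2023.
1st Tuesday of April 2023: Apr 4 2023.
May 2023 — 1st Tuesday is May 2 2023.

Mar 7 2023, Apr 4 2023, May 2 2023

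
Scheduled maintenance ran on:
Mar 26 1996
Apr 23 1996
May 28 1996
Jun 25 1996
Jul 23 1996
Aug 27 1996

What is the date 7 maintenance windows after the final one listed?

These are Tuesdays at 28- or 35-day spacing (28, 35, 28, 28, 35).
The pattern: 4th Tuesday of the month.
4th Tuesday of September 1996: Sep 24 1996.
4th Tuesday of October 1996: Oct 22 1996.
4th Tuesday of November 1996: Nov 26 1996.
December 1996 — 4th Tuesday is Dec 24 1996.
January 1997 — 4th Tuesday is Jan 28 1997.
4th Tuesday of February 1997: Feb 25 1997.
4th Tuesday of March 1997: Mar 25 1997.

Mar 25 1997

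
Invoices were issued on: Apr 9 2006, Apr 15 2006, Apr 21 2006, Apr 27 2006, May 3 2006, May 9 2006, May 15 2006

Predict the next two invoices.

May 21 2006, May 27 2006

The spacing is 6, 6, 6, 6, 6, 6 days — always 6 days.
May 15 2006 + 6 days = May 21 2006.
May 21 2006 + 6 days = May 27 2006.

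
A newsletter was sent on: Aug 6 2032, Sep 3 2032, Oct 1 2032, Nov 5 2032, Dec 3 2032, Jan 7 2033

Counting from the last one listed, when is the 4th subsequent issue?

May 6 2033

All dates are Fridays, 28, 28, 35, 28, 35 days apart.
Specifically, the 1st Friday of each month.
February 2033 — 1st Friday is Feb 4 2033.
1st Friday of March 2033: Mar 4 2033.
April 2033 — 1st Friday is Apr 1 2033.
1st Friday of May 2033: May 6 2033.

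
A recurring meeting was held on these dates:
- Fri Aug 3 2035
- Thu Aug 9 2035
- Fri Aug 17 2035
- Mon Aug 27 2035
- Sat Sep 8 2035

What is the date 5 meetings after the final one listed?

Fri Dec 7 2035

The spacing grows by 2 each time: 6, 8, 10, 12 days.
Next gap: 14 days. Sat Sep 8 2035 + 14 days = Sat Sep 22 2035.
Next gap: 16 days. Sat Sep 22 2035 + 16 days = Mon Oct 8 2035.
Next gap: 18 days. Mon Oct 8 2035 + 18 days = Fri Oct 26 2035.
Next gap: 20 days. Fri Oct 26 2035 + 20 days = Thu Nov 15 2035.
Next gap: 22 days. Thu Nov 15 2035 + 22 days = Fri Dec 7 2035.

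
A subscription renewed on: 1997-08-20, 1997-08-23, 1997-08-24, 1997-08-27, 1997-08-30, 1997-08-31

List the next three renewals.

1997-09-03, 1997-09-06, 1997-09-07

Gaps: 3, 1, 3, 3, 1 days — not constant, but cyclic with period 3.
The events fall on every Wednesday, Saturday and Sunday.
Next Wednesday: 1997-09-03.
Next Saturday: 1997-09-06.
Next Sunday: 1997-09-07.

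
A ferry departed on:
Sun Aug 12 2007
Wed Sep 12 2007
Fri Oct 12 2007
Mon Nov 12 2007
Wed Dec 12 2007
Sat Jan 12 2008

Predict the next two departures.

Each date is the 12th; the gaps (31, 30, 31, 30, 31) track the month lengths.
The rule is the 12th of each month.
Next: February 2008 → Tue Feb 12 2008.
Next: March 2008 → Wed Mar 12 2008.

Tue Feb 12 2008, Wed Mar 12 2008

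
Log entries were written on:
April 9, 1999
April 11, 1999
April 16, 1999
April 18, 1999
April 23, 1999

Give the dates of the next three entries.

The gap pattern 2, 5, 2, 5 repeats every 2 events.
These are the Fridays and Sundays of each week.
Next Sunday: April 25, 1999.
The following Friday is April 30, 1999.
The following Sunday is May 2, 1999.

April 25, 1999; April 30, 1999; May 2, 1999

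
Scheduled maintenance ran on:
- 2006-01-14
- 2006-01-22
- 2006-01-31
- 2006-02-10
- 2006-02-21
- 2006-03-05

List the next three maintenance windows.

2006-03-18, 2006-04-01, 2006-04-16

Intervals are 8, 9, 10, 11, 12 days — an arithmetic progression with common difference 1.
Next gap: 13 days. 2006-03-05 + 13 days = 2006-03-18.
Next gap: 14 days. 2006-03-18 + 14 days = 2006-04-01.
Next gap: 15 days. 2006-04-01 + 15 days = 2006-04-16.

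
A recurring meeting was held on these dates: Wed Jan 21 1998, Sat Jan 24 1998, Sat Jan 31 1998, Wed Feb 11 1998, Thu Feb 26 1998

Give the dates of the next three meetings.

The spacing grows by 4 each time: 3, 7, 11, 15 days.
Next gap: 19 days. Thu Feb 26 1998 + 19 days = Tue Mar 17 1998.
Next gap: 23 days. Tue Mar 17 1998 + 23 days = Thu Apr 9 1998.
Next gap: 27 days. Thu Apr 9 1998 + 27 days = Wed May 6 1998.

Tue Mar 17 1998, Thu Apr 9 1998, Wed May 6 1998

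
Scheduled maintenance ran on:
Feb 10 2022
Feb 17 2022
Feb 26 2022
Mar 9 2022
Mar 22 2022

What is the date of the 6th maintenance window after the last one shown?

Gaps: 7, 9, 11, 13 days — each gap is 2 larger than the previous one.
Next gap: 15 days. Mar 22 2022 + 15 days = Apr 6 2022.
Next gap: 17 days. Apr 6 2022 + 17 days = Apr 23 2022.
Next gap: 19 days. Apr 23 2022 + 19 days = May 12 2022.
Next gap: 21 days. May 12 2022 + 21 days = Jun 2 2022.
Next gap: 23 days. Jun 2 2022 + 23 days = Jun 25 2022.
Next gap: 25 days. Jun 25 2022 + 25 days = Jul 20 2022.

Jul 20 2022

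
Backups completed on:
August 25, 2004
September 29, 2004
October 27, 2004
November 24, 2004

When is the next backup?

December 29, 2004

Every date is a Wednesday; gaps 35, 28, 28 days.
Each is the last Wednesday of its month (at least one falls on the 29th or later, ruling out '4th Wednesday').
Last Wednesday of December 2004: December 29, 2004.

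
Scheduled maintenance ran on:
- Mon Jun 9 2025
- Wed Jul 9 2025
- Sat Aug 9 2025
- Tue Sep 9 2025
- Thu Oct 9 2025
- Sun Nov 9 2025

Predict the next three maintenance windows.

Tue Dec 9 2025, Fri Jan 9 2026, Mon Feb 9 2026

The day-of-month is always 9 (30, 31, 31, 30, 31 days between events).
So this recurs on the 9th of each month.
December 2025: Tue Dec 9 2025.
January 2026: Fri Jan 9 2026.
February 2026: Mon Feb 9 2026.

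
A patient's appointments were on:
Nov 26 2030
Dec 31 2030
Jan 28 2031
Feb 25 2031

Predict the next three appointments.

Mar 25 2031, Apr 29 2031, May 27 2031

These are Tuesdays with 35, 28, 28-day gaps.
Each is the final Tuesday of its month — Dec 31 2030 is past the 28th, so '4th Tuesday' doesn't fit.
March 2031 ends with Tuesday Mar 25 2031.
April 2031 ends with Tuesday Apr 29 2031.
May 2031 ends with Tuesday May 27 2031.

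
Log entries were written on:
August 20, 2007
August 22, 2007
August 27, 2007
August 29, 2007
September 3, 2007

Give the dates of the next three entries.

September 5, 2007; September 10, 2007; September 12, 2007

Every event lands on a Monday or Wednesday (gaps cycle 2, 5, 2, 5).
So the schedule is: every Monday and Wednesday.
Next Wednesday: September 5, 2007.
The following Monday is September 10, 2007.
The following Wednesday is September 12, 2007.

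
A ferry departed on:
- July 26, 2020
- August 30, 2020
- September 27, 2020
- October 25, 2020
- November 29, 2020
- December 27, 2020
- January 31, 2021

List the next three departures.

Every date is a Sunday; gaps 35, 28, 28, 35, 28, 35 days.
Each is the last Sunday of its month (at least one falls on the 29th or later, ruling out '4th Sunday').
February 2021 ends with Sunday February 28, 2021.
Last Sunday of March 2021: March 28, 2021.
April 2021 ends with Sunday April 25, 2021.

February 28, 2021; March 28, 2021; April 25, 2021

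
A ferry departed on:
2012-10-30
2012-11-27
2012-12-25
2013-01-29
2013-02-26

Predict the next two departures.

2013-03-26, 2013-04-30

Every date is a Tuesday; gaps 28, 28, 35, 28 days.
Each is the last Tuesday of its month (at least one falls on the 29th or later, ruling out '4th Tuesday').
Last Tuesday of March 2013: 2013-03-26.
April 2013 ends with Tuesday 2013-04-30.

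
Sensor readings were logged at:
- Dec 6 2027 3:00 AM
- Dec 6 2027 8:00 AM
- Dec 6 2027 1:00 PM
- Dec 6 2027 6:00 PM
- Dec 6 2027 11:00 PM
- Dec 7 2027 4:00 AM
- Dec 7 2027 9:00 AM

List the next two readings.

Dec 7 2027 2:00 PM, Dec 7 2027 7:00 PM

Gaps: 5, 5, 5, 5, 5, 5 hours — each event is 5 hours after the previous one.
Dec 7 2027 9:00 AM + 5 h = Dec 7 2027 2:00 PM.
Dec 7 2027 2:00 PM + 5 h = Dec 7 2027 7:00 PM.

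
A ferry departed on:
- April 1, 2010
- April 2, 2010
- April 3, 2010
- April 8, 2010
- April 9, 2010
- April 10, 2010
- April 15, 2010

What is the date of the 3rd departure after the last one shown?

April 22, 2010

Gaps: 1, 1, 5, 1, 1, 5 days — not constant, but cyclic with period 3.
The events fall on every Thursday, Friday and Saturday.
Next Friday: April 16, 2010.
The following Saturday is April 17, 2010.
Next Thursday: April 22, 2010.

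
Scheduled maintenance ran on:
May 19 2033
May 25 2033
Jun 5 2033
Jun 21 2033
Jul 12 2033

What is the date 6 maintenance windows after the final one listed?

Feb 28 2034

Intervals are 6, 11, 16, 21 days — an arithmetic progression with common difference 5.
Next gap: 26 days. Jul 12 2033 + 26 days = Aug 7 2033.
Next gap: 31 days. Aug 7 2033 + 31 days = Sep 7 2033.
Next gap: 36 days. Sep 7 2033 + 36 days = Oct 13 2033.
Next gap: 41 days. Oct 13 2033 + 41 days = Nov 23 2033.
Next gap: 46 days. Nov 23 2033 + 46 days = Jan 8 2034.
Next gap: 51 days. Jan 8 2034 + 51 days = Feb 28 2034.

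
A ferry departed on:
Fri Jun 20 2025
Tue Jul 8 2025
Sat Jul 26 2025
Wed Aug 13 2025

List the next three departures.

The spacing is 18, 18, 18 days — always 18 days.
Wed Aug 13 2025 + 18 days = Sun Aug 31 2025.
Sun Aug 31 2025 + 18 days = Thu Sep 18 2025.
Thu Sep 18 2025 + 18 days = Mon Oct 6 2025.

Sun Aug 31 2025, Thu Sep 18 2025, Mon Oct 6 2025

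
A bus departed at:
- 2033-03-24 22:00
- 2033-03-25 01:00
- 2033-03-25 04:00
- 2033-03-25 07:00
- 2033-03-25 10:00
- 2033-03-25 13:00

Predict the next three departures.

2033-03-25 16:00, 2033-03-25 19:00, 2033-03-25 22:00

The interval is a steady 3 hours (3, 3, 3, 3, 3).
2033-03-25 13:00 + 3 h = 2033-03-25 16:00.
2033-03-25 16:00 + 3 h = 2033-03-25 19:00.
2033-03-25 19:00 + 3 h = 2033-03-25 22:00.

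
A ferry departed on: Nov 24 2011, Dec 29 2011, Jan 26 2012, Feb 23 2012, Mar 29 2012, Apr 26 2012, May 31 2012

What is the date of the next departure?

These are Thursdays with 35, 28, 28, 35, 28, 35-day gaps.
Each is the final Thursday of its month — Dec 29 2011 is past the 28th, so '4th Thursday' doesn't fit.
Last Thursday of June 2012: Jun 28 2012.

Jun 28 2012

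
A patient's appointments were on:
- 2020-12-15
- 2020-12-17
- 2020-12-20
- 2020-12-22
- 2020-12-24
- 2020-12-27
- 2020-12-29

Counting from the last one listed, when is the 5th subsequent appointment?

2021-01-10

Gaps: 2, 3, 2, 2, 3, 2 days — not constant, but cyclic with period 3.
The events fall on every Tuesday, Thursday and Sunday.
Next Thursday: 2020-12-31.
The following Sunday is 2021-01-03.
Next Tuesday: 2021-01-05.
The following Thursday is 2021-01-07.
The following Sunday is 2021-01-10.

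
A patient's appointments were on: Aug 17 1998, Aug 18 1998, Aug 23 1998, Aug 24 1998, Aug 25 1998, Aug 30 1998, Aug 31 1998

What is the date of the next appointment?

Every event lands on a Monday or Tuesday or Sunday (gaps cycle 1, 5, 1, 1, 5, 1).
So the schedule is: every Monday, Tuesday and Sunday.
Next Tuesday: Sep 1 1998.

Sep 1 1998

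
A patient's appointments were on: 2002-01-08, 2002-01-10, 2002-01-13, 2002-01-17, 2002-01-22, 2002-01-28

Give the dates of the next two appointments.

2002-02-04, 2002-02-12

Gaps: 2, 3, 4, 5, 6 days — each gap is 1 larger than the previous one.
Next gap: 7 days. 2002-01-28 + 7 days = 2002-02-04.
Next gap: 8 days. 2002-02-04 + 8 days = 2002-02-12.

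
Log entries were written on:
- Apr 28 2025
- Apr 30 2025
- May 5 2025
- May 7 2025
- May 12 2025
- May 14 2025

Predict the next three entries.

Gaps: 2, 5, 2, 5, 2 days — not constant, but cyclic with period 2.
The events fall on every Monday and Wednesday.
Next Monday: May 19 2025.
Next Wednesday: May 21 2025.
The following Monday is May 26 2025.

May 19 2025, May 21 2025, May 26 2025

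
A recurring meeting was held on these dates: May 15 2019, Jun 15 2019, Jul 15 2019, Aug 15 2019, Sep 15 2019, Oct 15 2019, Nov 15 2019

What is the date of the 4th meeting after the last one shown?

Gaps: 31, 30, 31, 31, 30, 31 days — not constant. Every event is on the 15th of the month.
Pattern: the 15th of each month.
Next: December 2019 → Dec 15 2019.
January 2020: Jan 15 2020.
Next: February 2020 → Feb 15 2020.
Next: March 2020 → Mar 15 2020.

Mar 15 2020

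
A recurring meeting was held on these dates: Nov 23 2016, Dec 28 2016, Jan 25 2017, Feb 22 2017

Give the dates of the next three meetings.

These are Wednesdays at 28- or 35-day spacing (35, 28, 28).
The pattern: 4th Wednesday of the month.
4th Wednesday of March 2017: Mar 22 2017.
4th Wednesday of April 2017: Apr 26 2017.
May 2017 — 4th Wednesday is May 24 2017.

Mar 22 2017, Apr 26 2017, May 24 2017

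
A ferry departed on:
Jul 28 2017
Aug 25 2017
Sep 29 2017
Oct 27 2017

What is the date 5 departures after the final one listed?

These are Fridays with 28, 35, 28-day gaps.
Each is the final Friday of its month — Sep 29 2017 is past the 28th, so '4th Friday' doesn't fit.
November 2017 ends with Friday Nov 24 2017.
Last Friday of December 2017: Dec 29 2017.
Last Friday of January 2018: Jan 26 2018.
Last Friday of February 2018: Feb 23 2018.
Last Friday of March 2018: Mar 30 2018.

Mar 30 2018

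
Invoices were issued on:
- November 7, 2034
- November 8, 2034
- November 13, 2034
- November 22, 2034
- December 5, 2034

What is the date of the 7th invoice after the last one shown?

June 26, 2035

Gaps: 1, 5, 9, 13 days — each gap is 4 larger than the previous one.
Next gap: 17 days. December 5, 2034 + 17 days = December 22, 2034.
Next gap: 21 days. December 22, 2034 + 21 days = January 12, 2035.
Next gap: 25 days. January 12, 2035 + 25 days = February 6, 2035.
Next gap: 29 days. February 6, 2035 + 29 days = March 7, 2035.
Next gap: 33 days. March 7, 2035 + 33 days = April 9, 2035.
Next gap: 37 days. April 9, 2035 + 37 days = May 16, 2035.
Next gap: 41 days. May 16, 2035 + 41 days = June 26, 2035.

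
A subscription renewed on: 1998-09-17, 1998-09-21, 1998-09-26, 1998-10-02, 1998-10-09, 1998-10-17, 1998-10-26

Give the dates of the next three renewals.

1998-11-05, 1998-11-16, 1998-11-28

The spacing grows by 1 each time: 4, 5, 6, 7, 8, 9 days.
Next gap: 10 days. 1998-10-26 + 10 days = 1998-11-05.
Next gap: 11 days. 1998-11-05 + 11 days = 1998-11-16.
Next gap: 12 days. 1998-11-16 + 12 days = 1998-11-28.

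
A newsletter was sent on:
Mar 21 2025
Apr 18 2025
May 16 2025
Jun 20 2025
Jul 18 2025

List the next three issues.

Aug 15 2025, Sep 19 2025, Oct 17 2025

Gaps: 28, 28, 35, 28 days — a mix of 28 and 35. Every date is a Friday.
Each is the 3rd Friday of its month.
3rd Friday of August 2025: Aug 15 2025.
September 2025 — 3rd Friday is Sep 19 2025.
October 2025 — 3rd Friday is Oct 17 2025.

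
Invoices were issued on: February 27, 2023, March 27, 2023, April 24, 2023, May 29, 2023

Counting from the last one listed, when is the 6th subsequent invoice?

November 27, 2023

These are Mondays with 28, 28, 35-day gaps.
Each is the final Monday of its month — May 29, 2023 is past the 28th, so '4th Monday' doesn't fit.
June 2023 ends with Monday June 26, 2023.
Last Monday of July 2023: July 31, 2023.
Last Monday of August 2023: August 28, 2023.
September 2023 ends with Monday September 25, 2023.
Last Monday of October 2023: October 30, 2023.
November 2023 ends with Monday November 27, 2023.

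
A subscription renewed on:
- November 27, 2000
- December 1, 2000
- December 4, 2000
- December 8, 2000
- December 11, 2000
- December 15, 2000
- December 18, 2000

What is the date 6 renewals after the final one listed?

Gaps: 4, 3, 4, 3, 4, 3 days — not constant, but cyclic with period 2.
The events fall on every Monday and Friday.
The following Friday is December 22, 2000.
Next Monday: December 25, 2000.
Next Friday: December 29, 2000.
Next Monday: January 1, 2001.
Next Friday: January 5, 2001.
Next Monday: January 8, 2001.

January 8, 2001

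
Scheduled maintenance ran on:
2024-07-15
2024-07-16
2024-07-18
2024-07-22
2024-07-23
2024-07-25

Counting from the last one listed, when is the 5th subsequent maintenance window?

2024-08-06

Every event lands on a Monday or Tuesday or Thursday (gaps cycle 1, 2, 4, 1, 2).
So the schedule is: every Monday, Tuesday and Thursday.
Next Monday: 2024-07-29.
Next Tuesday: 2024-07-30.
The following Thursday is 2024-08-01.
Next Monday: 2024-08-05.
Next Tuesday: 2024-08-06.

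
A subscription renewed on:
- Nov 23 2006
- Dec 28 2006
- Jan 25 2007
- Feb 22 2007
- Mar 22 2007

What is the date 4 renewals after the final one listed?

Gaps: 35, 28, 28, 28 days — a mix of 28 and 35. Every date is a Thursday.
Each is the 4th Thursday of its month.
4th Thursday of April 2007: Apr 26 2007.
May 2007 — 4th Thursday is May 24 2007.
June 2007 — 4th Thursday is Jun 28 2007.
4th Thursday of July 2007: Jul 26 2007.

Jul 26 2007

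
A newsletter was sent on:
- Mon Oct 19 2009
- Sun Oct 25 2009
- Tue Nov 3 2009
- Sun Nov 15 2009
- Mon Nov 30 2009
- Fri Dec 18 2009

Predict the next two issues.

Fri Jan 8 2010, Mon Feb 1 2010

Intervals are 6, 9, 12, 15, 18 days — an arithmetic progression with common difference 3.
Next gap: 21 days. Fri Dec 18 2009 + 21 days = Fri Jan 8 2010.
Next gap: 24 days. Fri Jan 8 2010 + 24 days = Mon Feb 1 2010.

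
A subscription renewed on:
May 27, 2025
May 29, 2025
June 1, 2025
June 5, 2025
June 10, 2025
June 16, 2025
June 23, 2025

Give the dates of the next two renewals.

Gaps: 2, 3, 4, 5, 6, 7 days — each gap is 1 larger than the previous one.
Next gap: 8 days. June 23, 2025 + 8 days = July 1, 2025.
Next gap: 9 days. July 1, 2025 + 9 days = July 10, 2025.

July 1, 2025; July 10, 2025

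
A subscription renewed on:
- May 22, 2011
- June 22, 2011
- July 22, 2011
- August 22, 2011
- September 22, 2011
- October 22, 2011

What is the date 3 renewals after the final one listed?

Each date is the 22nd; the gaps (31, 30, 31, 31, 30) track the month lengths.
The rule is the 22nd of each month.
Next: November 2011 → November 22, 2011.
December 2011: December 22, 2011.
Next: January 2012 → January 22, 2012.

January 22, 2012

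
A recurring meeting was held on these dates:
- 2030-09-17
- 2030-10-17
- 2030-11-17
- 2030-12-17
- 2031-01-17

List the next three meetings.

2031-02-17, 2031-03-17, 2031-04-17

The day-of-month is always 17 (30, 31, 30, 31 days between events).
So this recurs on the 17th of each month.
February 2031: 2031-02-17.
Next: March 2031 → 2031-03-17.
Next: April 2031 → 2031-04-17.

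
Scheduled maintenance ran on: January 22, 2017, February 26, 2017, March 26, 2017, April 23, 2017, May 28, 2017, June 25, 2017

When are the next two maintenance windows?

July 23, 2017; August 27, 2017

All dates are Sundays, 35, 28, 28, 35, 28 days apart.
Specifically, the 4th Sunday of each month.
July 2017 — 4th Sunday is July 23, 2017.
4th Sunday of August 2017: August 27, 2017.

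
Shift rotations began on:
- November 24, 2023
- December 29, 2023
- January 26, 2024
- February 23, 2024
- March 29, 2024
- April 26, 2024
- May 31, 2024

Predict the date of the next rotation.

June 28, 2024

All Fridays; the gaps (35, 28, 28, 35, 28, 35) vary with month length.
This is the last Friday of each month.
Last Friday of June 2024: June 28, 2024.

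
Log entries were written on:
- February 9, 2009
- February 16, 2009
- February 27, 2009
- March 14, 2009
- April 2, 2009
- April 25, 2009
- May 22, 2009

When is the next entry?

June 22, 2009

Gaps: 7, 11, 15, 19, 23, 27 days — each gap is 4 larger than the previous one.
Next gap: 31 days. May 22, 2009 + 31 days = June 22, 2009.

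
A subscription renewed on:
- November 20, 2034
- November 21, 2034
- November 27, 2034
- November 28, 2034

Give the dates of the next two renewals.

Gaps: 1, 6, 1 days — not constant, but cyclic with period 2.
The events fall on every Monday and Tuesday.
The following Monday is December 4, 2034.
The following Tuesday is December 5, 2034.

December 4, 2034; December 5, 2034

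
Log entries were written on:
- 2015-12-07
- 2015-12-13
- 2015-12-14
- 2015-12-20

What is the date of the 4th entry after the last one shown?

Every event lands on a Monday or Sunday (gaps cycle 6, 1, 6).
So the schedule is: every Monday and Sunday.
The following Monday is 2015-12-21.
Next Sunday: 2015-12-27.
Next Monday: 2015-12-28.
The following Sunday is 2016-01-03.

2016-01-03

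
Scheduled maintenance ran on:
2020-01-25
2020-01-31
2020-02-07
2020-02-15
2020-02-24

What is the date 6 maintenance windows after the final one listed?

2020-05-09

The spacing grows by 1 each time: 6, 7, 8, 9 days.
Next gap: 10 days. 2020-02-24 + 10 days = 2020-03-05.
Next gap: 11 days. 2020-03-05 + 11 days = 2020-03-16.
Next gap: 12 days. 2020-03-16 + 12 days = 2020-03-28.
Next gap: 13 days. 2020-03-28 + 13 days = 2020-04-10.
Next gap: 14 days. 2020-04-10 + 14 days = 2020-04-24.
Next gap: 15 days. 2020-04-24 + 15 days = 2020-05-09.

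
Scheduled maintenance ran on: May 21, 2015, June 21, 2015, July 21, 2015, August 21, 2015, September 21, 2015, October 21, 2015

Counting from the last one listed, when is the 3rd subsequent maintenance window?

Each date is the 21st; the gaps (31, 30, 31, 31, 30) track the month lengths.
The rule is the 21st of each month.
Next: November 2015 → November 21, 2015.
December 2015: December 21, 2015.
Next: January 2016 → January 21, 2016.

January 21, 2016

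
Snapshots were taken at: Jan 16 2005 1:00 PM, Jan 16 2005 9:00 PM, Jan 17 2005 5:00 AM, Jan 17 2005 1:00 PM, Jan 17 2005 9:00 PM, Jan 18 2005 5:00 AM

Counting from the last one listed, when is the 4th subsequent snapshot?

Jan 19 2005 1:00 PM

Gaps: 8, 8, 8, 8, 8 hours — each event is 8 hours after the previous one.
Jan 18 2005 5:00 AM + 8 h = Jan 18 2005 1:00 PM.
Jan 18 2005 1:00 PM + 8 h = Jan 18 2005 9:00 PM.
Jan 18 2005 9:00 PM + 8 h = Jan 19 2005 5:00 AM.
Jan 19 2005 5:00 AM + 8 h = Jan 19 2005 1:00 PM.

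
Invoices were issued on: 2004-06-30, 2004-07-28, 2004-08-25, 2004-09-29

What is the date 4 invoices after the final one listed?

2005-01-26

All Wednesdays; the gaps (28, 28, 35) vary with month length.
This is the last Wednesday of each month.
Last Wednesday of October 2004: 2004-10-27.
November 2004 ends with Wednesday 2004-11-24.
December 2004 ends with Wednesday 2004-12-29.
Last Wednesday of January 2005: 2005-01-26.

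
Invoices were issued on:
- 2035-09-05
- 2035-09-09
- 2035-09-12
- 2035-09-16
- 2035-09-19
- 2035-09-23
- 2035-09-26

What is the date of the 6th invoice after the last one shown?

Gaps: 4, 3, 4, 3, 4, 3 days — not constant, but cyclic with period 2.
The events fall on every Wednesday and Sunday.
Next Sunday: 2035-09-30.
Next Wednesday: 2035-10-03.
Next Sunday: 2035-10-07.
Next Wednesday: 2035-10-10.
Next Sunday: 2035-10-14.
The following Wednesday is 2035-10-17.

2035-10-17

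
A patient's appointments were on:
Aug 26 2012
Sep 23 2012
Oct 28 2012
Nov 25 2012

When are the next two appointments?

Dec 23 2012, Jan 27 2013

Gaps: 28, 35, 28 days — a mix of 28 and 35. Every date is a Sunday.
Each is the 4th Sunday of its month.
December 2012 — 4th Sunday is Dec 23 2012.
4th Sunday of January 2013: Jan 27 2013.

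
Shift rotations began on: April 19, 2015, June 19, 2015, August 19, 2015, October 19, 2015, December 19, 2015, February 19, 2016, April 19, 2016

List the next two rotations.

June 19, 2016; August 19, 2016

The day-of-month is always 19 (61, 61, 61, 61, 62, 60 days between events).
So this recurs on the 19th of every 2 months.
June 2016: June 19, 2016.
Next: August 2016 → August 19, 2016.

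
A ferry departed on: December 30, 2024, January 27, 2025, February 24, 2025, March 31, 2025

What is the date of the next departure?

April 28, 2025

These are Mondays with 28, 28, 35-day gaps.
Each is the final Monday of its month — December 30, 2024 is past the 28th, so '4th Monday' doesn't fit.
Last Monday of April 2025: April 28, 2025.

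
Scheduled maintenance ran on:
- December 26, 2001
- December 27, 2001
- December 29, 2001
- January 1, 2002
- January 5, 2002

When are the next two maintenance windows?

The spacing grows by 1 each time: 1, 2, 3, 4 days.
Next gap: 5 days. January 5, 2002 + 5 days = January 10, 2002.
Next gap: 6 days. January 10, 2002 + 6 days = January 16, 2002.

January 10, 2002; January 16, 2002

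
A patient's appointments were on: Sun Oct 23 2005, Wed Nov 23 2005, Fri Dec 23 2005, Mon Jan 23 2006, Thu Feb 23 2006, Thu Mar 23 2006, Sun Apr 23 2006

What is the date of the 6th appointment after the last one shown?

Mon Oct 23 2006

Gaps: 31, 30, 31, 31, 28, 31 days — not constant. Every event is on the 23rd of the month.
Pattern: the 23rd of each month.
Next: May 2006 → Tue May 23 2006.
June 2006: Fri Jun 23 2006.
July 2006: Sun Jul 23 2006.
Next: August 2006 → Wed Aug 23 2006.
Next: September 2006 → Sat Sep 23 2006.
October 2006: Mon Oct 23 2006.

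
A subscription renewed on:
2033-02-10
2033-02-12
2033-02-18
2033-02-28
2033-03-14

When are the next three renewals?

2033-04-01, 2033-04-23, 2033-05-19

The spacing grows by 4 each time: 2, 6, 10, 14 days.
Next gap: 18 days. 2033-03-14 + 18 days = 2033-04-01.
Next gap: 22 days. 2033-04-01 + 22 days = 2033-04-23.
Next gap: 26 days. 2033-04-23 + 26 days = 2033-05-19.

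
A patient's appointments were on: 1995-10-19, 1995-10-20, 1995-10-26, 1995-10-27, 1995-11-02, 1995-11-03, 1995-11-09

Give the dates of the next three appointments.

The gap pattern 1, 6, 1, 6, 1, 6 repeats every 2 events.
These are the Thursdays and Fridays of each week.
Next Friday: 1995-11-10.
The following Thursday is 1995-11-16.
The following Friday is 1995-11-17.

1995-11-10, 1995-11-16, 1995-11-17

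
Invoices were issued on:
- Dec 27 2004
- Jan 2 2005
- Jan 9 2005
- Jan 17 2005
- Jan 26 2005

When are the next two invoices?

Intervals are 6, 7, 8, 9 days — an arithmetic progression with common difference 1.
Next gap: 10 days. Jan 26 2005 + 10 days = Feb 5 2005.
Next gap: 11 days. Feb 5 2005 + 11 days = Feb 16 2005.

Feb 5 2005, Feb 16 2005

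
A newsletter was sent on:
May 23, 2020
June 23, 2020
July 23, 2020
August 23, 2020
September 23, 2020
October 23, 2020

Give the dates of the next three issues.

The day-of-month is always 23 (31, 30, 31, 31, 30 days between events).
So this recurs on the 23rd of each month.
Next: November 2020 → November 23, 2020.
Next: December 2020 → December 23, 2020.
Next: January 2021 → January 23, 2021.

November 23, 2020; December 23, 2020; January 23, 2021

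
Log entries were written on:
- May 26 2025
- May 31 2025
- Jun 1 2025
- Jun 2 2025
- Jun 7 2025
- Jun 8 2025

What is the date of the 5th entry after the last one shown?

Jun 21 2025

Every event lands on a Monday or Saturday or Sunday (gaps cycle 5, 1, 1, 5, 1).
So the schedule is: every Monday, Saturday and Sunday.
The following Monday is Jun 9 2025.
Next Saturday: Jun 14 2025.
The following Sunday is Jun 15 2025.
Next Monday: Jun 16 2025.
Next Saturday: Jun 21 2025.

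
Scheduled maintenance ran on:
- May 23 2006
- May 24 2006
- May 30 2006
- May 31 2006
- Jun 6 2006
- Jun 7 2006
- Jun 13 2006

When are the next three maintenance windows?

Jun 14 2006, Jun 20 2006, Jun 21 2006

Gaps: 1, 6, 1, 6, 1, 6 days — not constant, but cyclic with period 2.
The events fall on every Tuesday and Wednesday.
Next Wednesday: Jun 14 2006.
The following Tuesday is Jun 20 2006.
Next Wednesday: Jun 21 2006.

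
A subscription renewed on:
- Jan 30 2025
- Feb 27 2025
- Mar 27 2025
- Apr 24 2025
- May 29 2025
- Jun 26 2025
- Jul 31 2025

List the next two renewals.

Aug 28 2025, Sep 25 2025

Every date is a Thursday; gaps 28, 28, 28, 35, 28, 35 days.
Each is the last Thursday of its month (at least one falls on the 29th or later, ruling out '4th Thursday').
Last Thursday of August 2025: Aug 28 2025.
Last Thursday of September 2025: Sep 25 2025.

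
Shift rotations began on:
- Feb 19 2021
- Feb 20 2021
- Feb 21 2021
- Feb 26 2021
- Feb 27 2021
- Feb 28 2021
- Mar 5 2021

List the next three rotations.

Mar 6 2021, Mar 7 2021, Mar 12 2021

Gaps: 1, 1, 5, 1, 1, 5 days — not constant, but cyclic with period 3.
The events fall on every Friday, Saturday and Sunday.
The following Saturday is Mar 6 2021.
The following Sunday is Mar 7 2021.
Next Friday: Mar 12 2021.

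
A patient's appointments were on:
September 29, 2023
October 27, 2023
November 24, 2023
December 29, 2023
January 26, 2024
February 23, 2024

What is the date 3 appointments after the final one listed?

May 31, 2024

Every date is a Friday; gaps 28, 28, 35, 28, 28 days.
Each is the last Friday of its month (at least one falls on the 29th or later, ruling out '4th Friday').
March 2024 ends with Friday March 29, 2024.
Last Friday of April 2024: April 26, 2024.
Last Friday of May 2024: May 31, 2024.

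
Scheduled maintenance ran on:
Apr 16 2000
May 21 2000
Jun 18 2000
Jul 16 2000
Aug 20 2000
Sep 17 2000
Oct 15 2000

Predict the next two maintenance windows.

Nov 19 2000, Dec 17 2000

All dates are Sundays, 35, 28, 28, 35, 28, 28 days apart.
Specifically, the 3rd Sunday of each month.
November 2000 — 3rd Sunday is Nov 19 2000.
3rd Sunday of December 2000: Dec 17 2000.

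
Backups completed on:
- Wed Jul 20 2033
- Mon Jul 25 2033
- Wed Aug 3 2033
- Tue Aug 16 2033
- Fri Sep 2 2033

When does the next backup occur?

Fri Sep 23 2033

Intervals are 5, 9, 13, 17 days — an arithmetic progression with common difference 4.
Next gap: 21 days. Fri Sep 2 2033 + 21 days = Fri Sep 23 2033.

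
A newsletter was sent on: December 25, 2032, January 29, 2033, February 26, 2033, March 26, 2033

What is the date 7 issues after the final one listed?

Every date is a Saturday; gaps 35, 28, 28 days.
Each is the last Saturday of its month (at least one falls on the 29th or later, ruling out '4th Saturday').
Last Saturday of April 2033: April 30, 2033.
May 2033 ends with Saturday May 28, 2033.
Last Saturday of June 2033: June 25, 2033.
Last Saturday of July 2033: July 30, 2033.
August 2033 ends with Saturday August 27, 2033.
September 2033 ends with Saturday September 24, 2033.
Last Saturday of October 2033: October 29, 2033.

October 29, 2033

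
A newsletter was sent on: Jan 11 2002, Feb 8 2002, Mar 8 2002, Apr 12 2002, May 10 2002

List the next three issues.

These are Fridays at 28- or 35-day spacing (28, 28, 35, 28).
The pattern: 2nd Friday of the month.
2nd Friday of June 2002: Jun 14 2002.
July 2002 — 2nd Friday is Jul 12 2002.
2nd Friday of August 2002: Aug 9 2002.

Jun 14 2002, Jul 12 2002, Aug 9 2002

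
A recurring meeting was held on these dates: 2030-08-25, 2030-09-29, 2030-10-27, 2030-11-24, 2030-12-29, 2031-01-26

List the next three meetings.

2031-02-23, 2031-03-30, 2031-04-27

Every date is a Sunday; gaps 35, 28, 28, 35, 28 days.
Each is the last Sunday of its month (at least one falls on the 29th or later, ruling out '4th Sunday').
Last Sunday of February 2031: 2031-02-23.
March 2031 ends with Sunday 2031-03-30.
Last Sunday of April 2031: 2031-04-27.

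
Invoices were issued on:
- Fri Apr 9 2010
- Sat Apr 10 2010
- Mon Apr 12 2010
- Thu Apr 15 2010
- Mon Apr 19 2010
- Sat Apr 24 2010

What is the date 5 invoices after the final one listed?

Thu Jun 3 2010

Intervals are 1, 2, 3, 4, 5 days — an arithmetic progression with common difference 1.
Next gap: 6 days. Sat Apr 24 2010 + 6 days = Fri Apr 30 2010.
Next gap: 7 days. Fri Apr 30 2010 + 7 days = Fri May 7 2010.
Next gap: 8 days. Fri May 7 2010 + 8 days = Sat May 15 2010.
Next gap: 9 days. Sat May 15 2010 + 9 days = Mon May 24 2010.
Next gap: 10 days. Mon May 24 2010 + 10 days = Thu Jun 3 2010.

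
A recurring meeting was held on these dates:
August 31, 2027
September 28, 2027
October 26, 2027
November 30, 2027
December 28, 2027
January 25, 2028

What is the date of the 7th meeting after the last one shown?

August 29, 2028

These are Tuesdays with 28, 28, 35, 28, 28-day gaps.
Each is the final Tuesday of its month — August 31, 2027 is past the 28th, so '4th Tuesday' doesn't fit.
Last Tuesday of February 2028: February 29, 2028.
Last Tuesday of March 2028: March 28, 2028.
April 2028 ends with Tuesday April 25, 2028.
Last Tuesday of May 2028: May 30, 2028.
Last Tuesday of June 2028: June 27, 2028.
July 2028 ends with Tuesday July 25, 2028.
August 2028 ends with Tuesday August 29, 2028.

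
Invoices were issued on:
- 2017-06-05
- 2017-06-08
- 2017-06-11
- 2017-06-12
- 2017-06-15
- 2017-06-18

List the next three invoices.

Every event lands on a Monday or Thursday or Sunday (gaps cycle 3, 3, 1, 3, 3).
So the schedule is: every Monday, Thursday and Sunday.
The following Monday is 2017-06-19.
The following Thursday is 2017-06-22.
Next Sunday: 2017-06-25.

2017-06-19, 2017-06-22, 2017-06-25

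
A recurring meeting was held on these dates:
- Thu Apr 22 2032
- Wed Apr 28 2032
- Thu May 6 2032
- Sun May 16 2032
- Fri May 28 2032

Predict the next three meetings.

The spacing grows by 2 each time: 6, 8, 10, 12 days.
Next gap: 14 days. Fri May 28 2032 + 14 days = Fri Jun 11 2032.
Next gap: 16 days. Fri Jun 11 2032 + 16 days = Sun Jun 27 2032.
Next gap: 18 days. Sun Jun 27 2032 + 18 days = Thu Jul 15 2032.

Fri Jun 11 2032, Sun Jun 27 2032, Thu Jul 15 2032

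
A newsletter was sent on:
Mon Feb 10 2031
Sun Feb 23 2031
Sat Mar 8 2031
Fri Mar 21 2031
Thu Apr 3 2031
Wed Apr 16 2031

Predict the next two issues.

Tue Apr 29 2031, Mon May 12 2031

The spacing is 13, 13, 13, 13, 13 days — always 13 days.
Wed Apr 16 2031 + 13 days = Tue Apr 29 2031.
Tue Apr 29 2031 + 13 days = Mon May 12 2031.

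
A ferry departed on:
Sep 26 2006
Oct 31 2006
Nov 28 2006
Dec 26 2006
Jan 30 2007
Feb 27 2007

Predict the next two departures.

Mar 27 2007, Apr 24 2007

These are Tuesdays with 35, 28, 28, 35, 28-day gaps.
Each is the final Tuesday of its month — Oct 31 2006 is past the 28th, so '4th Tuesday' doesn't fit.
March 2007 ends with Tuesday Mar 27 2007.
April 2007 ends with Tuesday Apr 24 2007.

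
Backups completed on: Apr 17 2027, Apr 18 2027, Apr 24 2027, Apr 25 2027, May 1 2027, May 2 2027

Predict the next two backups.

The gap pattern 1, 6, 1, 6, 1 repeats every 2 events.
These are the Saturdays and Sundays of each week.
Next Saturday: May 8 2027.
The following Sunday is May 9 2027.

May 8 2027, May 9 2027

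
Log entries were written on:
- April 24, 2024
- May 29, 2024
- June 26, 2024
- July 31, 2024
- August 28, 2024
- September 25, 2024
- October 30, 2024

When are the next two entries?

November 27, 2024; December 25, 2024

All Wednesdays; the gaps (35, 28, 35, 28, 28, 35) vary with month length.
This is the last Wednesday of each month.
November 2024 ends with Wednesday November 27, 2024.
December 2024 ends with Wednesday December 25, 2024.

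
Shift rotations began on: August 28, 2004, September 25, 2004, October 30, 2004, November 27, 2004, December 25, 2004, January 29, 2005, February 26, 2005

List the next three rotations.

These are Saturdays with 28, 35, 28, 28, 35, 28-day gaps.
Each is the final Saturday of its month — October 30, 2004 is past the 28th, so '4th Saturday' doesn't fit.
March 2005 ends with Saturday March 26, 2005.
Last Saturday of April 2005: April 30, 2005.
Last Saturday of May 2005: May 28, 2005.

March 26, 2005; April 30, 2005; May 28, 2005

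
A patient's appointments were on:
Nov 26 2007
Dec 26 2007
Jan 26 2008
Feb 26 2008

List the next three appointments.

Mar 26 2008, Apr 26 2008, May 26 2008

The day-of-month is always 26 (30, 31, 31 days between events).
So this recurs on the 26th of each month.
March 2008: Mar 26 2008.
Next: April 2008 → Apr 26 2008.
Next: May 2008 → May 26 2008.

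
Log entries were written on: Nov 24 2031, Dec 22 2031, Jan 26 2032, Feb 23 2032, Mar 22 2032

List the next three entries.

Gaps: 28, 35, 28, 28 days — a mix of 28 and 35. Every date is a Monday.
Each is the 4th Monday of its month.
4th Monday of April 2032: Apr 26 2032.
4th Monday of May 2032: May 24 2032.
June 2032 — 4th Monday is Jun 28 2032.

Apr 26 2032, May 24 2032, Jun 28 2032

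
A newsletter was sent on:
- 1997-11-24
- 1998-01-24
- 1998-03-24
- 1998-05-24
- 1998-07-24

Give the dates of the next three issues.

1998-09-24, 1998-11-24, 1999-01-24

Gaps: 61, 59, 61, 61 days — not constant. Every event is on the 24th of the month.
Pattern: the 24th of every 2 months.
September 1998: 1998-09-24.
November 1998: 1998-11-24.
Next: January 1999 → 1999-01-24.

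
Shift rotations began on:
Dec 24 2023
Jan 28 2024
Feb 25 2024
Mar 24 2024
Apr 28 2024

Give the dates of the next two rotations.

May 26 2024, Jun 23 2024

These are Sundays at 28- or 35-day spacing (35, 28, 28, 35).
The pattern: 4th Sunday of the month.
4th Sunday of May 2024: May 26 2024.
4th Sunday of June 2024: Jun 23 2024.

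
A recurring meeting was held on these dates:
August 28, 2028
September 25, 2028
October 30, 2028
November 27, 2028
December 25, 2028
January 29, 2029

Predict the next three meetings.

These are Mondays with 28, 35, 28, 28, 35-day gaps.
Each is the final Monday of its month — October 30, 2028 is past the 28th, so '4th Monday' doesn't fit.
Last Monday of February 2029: February 26, 2029.
Last Monday of March 2029: March 26, 2029.
Last Monday of April 2029: April 30, 2029.

February 26, 2029; March 26, 2029; April 30, 2029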